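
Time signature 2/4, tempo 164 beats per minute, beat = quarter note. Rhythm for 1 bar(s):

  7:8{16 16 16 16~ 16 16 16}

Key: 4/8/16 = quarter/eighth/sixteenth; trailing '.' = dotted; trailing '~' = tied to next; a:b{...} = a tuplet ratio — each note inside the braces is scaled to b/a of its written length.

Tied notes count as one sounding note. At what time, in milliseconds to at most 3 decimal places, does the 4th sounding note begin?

1. 0.0ms @ 0 + 104.53ms (2/7)
2. 104.53ms @ 2/7 + 104.53ms (2/7)
3. 209.059ms @ 4/7 + 104.53ms (2/7)
4. 313.589ms @ 6/7 + 209.059ms (4/7)
5. 522.648ms @ 10/7 + 104.53ms (2/7)
6. 627.178ms @ 12/7 + 104.53ms (2/7)

note 4 onset = 6/7b = 313.589ms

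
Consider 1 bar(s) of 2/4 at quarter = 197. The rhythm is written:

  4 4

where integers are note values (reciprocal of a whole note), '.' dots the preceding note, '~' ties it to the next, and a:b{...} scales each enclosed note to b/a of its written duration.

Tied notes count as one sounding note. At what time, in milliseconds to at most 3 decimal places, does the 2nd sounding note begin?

1. 0.0ms @ 0 + 304.569ms (1)
2. 304.569ms @ 1 + 304.569ms (1)

note 2 onset = 1b = 304.569ms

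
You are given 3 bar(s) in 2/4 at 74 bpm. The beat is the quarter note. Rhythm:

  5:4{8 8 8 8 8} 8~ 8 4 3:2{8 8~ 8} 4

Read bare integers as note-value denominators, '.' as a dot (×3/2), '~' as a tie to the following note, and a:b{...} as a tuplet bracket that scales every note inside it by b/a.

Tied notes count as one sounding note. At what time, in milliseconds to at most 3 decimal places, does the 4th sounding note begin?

note 4 onset = 6/5b = 972.973ms

1. 0.0ms @ 0 + 324.324ms (2/5)
2. 324.324ms @ 2/5 + 324.324ms (2/5)
3. 648.649ms @ 4/5 + 324.324ms (2/5)
4. 972.973ms @ 6/5 + 324.324ms (2/5)
5. 1297.297ms @ 8/5 + 324.324ms (2/5)
6. 1621.622ms @ 2 + 810.811ms (1)
7. 2432.432ms @ 3 + 810.811ms (1)
8. 3243.243ms @ 4 + 270.27ms (1/3)
9. 3513.514ms @ 13/3 + 540.541ms (2/3)
10. 4054.054ms @ 5 + 810.811ms (1)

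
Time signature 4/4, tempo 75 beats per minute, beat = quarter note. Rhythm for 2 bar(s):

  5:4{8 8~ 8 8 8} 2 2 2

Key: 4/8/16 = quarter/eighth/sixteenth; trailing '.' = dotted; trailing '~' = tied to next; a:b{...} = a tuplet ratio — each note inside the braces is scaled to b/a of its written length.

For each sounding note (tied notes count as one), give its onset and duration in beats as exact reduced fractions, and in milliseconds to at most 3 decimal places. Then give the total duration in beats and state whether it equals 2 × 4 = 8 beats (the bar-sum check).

1) 0.0ms=0b +320.0ms=2/5b
2) 320.0ms=2/5b +640.0ms=4/5b
3) 960.0ms=6/5b +320.0ms=2/5b
4) 1280.0ms=8/5b +320.0ms=2/5b
5) 1600.0ms=2b +1600.0ms=2b
6) 3200.0ms=4b +1600.0ms=2b
7) 4800.0ms=6b +1600.0ms=2b
Σ=8b of 8 (75bpm 4/4) — PASS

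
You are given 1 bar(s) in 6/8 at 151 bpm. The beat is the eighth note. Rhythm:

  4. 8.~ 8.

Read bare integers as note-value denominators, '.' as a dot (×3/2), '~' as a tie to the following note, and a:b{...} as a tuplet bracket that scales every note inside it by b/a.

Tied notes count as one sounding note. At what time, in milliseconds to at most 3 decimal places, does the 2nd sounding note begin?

1. 0.0ms @ 0 + 1192.053ms (3)
2. 1192.053ms @ 3 + 1192.053ms (3)

note 2 onset = 3b = 1192.053ms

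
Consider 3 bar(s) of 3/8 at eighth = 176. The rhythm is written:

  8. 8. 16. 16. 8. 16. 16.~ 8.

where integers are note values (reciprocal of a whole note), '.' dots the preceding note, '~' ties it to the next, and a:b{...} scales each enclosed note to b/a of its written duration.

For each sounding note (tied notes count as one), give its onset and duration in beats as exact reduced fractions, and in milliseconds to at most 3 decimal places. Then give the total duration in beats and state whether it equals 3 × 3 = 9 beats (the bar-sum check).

1) 0.0ms=0b +511.364ms=3/2b
2) 511.364ms=3/2b +511.364ms=3/2b
3) 1022.727ms=3b +255.682ms=3/4b
4) 1278.409ms=15/4b +255.682ms=3/4b
5) 1534.091ms=9/2b +511.364ms=3/2b
6) 2045.455ms=6b +255.682ms=3/4b
7) 2301.136ms=27/4b +767.045ms=9/4b
Σ=9b of 9 (176bpm 3/8) — PASS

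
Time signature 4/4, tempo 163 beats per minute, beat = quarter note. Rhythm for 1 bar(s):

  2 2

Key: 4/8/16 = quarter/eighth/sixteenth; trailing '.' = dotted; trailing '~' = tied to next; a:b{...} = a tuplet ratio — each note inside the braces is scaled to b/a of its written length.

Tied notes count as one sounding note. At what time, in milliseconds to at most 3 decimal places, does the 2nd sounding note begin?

1. 0.0ms @ 0 + 736.196ms (2)
2. 736.196ms @ 2 + 736.196ms (2)

note 2 onset = 2b = 736.196ms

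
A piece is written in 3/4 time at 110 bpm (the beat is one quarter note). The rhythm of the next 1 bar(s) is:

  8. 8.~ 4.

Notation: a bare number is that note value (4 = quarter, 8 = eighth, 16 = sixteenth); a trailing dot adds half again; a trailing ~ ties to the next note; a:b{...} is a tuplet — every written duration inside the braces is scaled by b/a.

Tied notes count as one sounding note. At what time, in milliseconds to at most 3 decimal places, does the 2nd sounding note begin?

note 2 onset = 3/4b = 409.091ms

1. 0.0ms @ 0 + 409.091ms (3/4)
2. 409.091ms @ 3/4 + 1227.273ms (9/4)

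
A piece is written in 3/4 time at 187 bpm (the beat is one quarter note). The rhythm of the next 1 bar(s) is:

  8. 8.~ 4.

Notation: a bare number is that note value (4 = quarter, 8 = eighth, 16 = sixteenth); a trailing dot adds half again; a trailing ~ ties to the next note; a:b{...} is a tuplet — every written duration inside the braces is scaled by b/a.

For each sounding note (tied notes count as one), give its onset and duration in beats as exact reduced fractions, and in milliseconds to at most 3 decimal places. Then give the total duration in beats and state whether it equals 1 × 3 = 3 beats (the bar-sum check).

1) 0.0ms=0b +240.642ms=3/4b
2) 240.642ms=3/4b +721.925ms=9/4b
Σ=3b of 3 (187bpm 3/4) — PASS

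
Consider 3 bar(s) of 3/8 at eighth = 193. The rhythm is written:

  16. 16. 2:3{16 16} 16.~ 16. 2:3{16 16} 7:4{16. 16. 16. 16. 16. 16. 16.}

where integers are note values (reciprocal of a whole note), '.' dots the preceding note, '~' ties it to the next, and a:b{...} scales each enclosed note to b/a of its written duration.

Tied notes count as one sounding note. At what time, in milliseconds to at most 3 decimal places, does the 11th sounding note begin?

note 11 onset = 51/7b = 2264.989ms

1. 0.0ms @ 0 + 233.161ms (3/4)
2. 233.161ms @ 3/4 + 233.161ms (3/4)
3. 466.321ms @ 3/2 + 233.161ms (3/4)
4. 699.482ms @ 9/4 + 233.161ms (3/4)
5. 932.642ms @ 3 + 466.321ms (3/2)
6. 1398.964ms @ 9/2 + 233.161ms (3/4)
7. 1632.124ms @ 21/4 + 233.161ms (3/4)
8. 1865.285ms @ 6 + 133.235ms (3/7)
9. 1998.52ms @ 45/7 + 133.235ms (3/7)
10. 2131.754ms @ 48/7 + 133.235ms (3/7)
11. 2264.989ms @ 51/7 + 133.235ms (3/7)
12. 2398.224ms @ 54/7 + 133.235ms (3/7)
13. 2531.458ms @ 57/7 + 133.235ms (3/7)
14. 2664.693ms @ 60/7 + 133.235ms (3/7)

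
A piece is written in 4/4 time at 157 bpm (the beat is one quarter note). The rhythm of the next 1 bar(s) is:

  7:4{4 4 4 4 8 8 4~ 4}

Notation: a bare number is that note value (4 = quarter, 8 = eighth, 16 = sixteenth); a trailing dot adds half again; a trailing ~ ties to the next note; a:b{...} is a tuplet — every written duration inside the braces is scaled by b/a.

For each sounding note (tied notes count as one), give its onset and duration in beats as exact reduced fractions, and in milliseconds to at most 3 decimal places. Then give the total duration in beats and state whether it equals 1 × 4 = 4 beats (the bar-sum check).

1) 0.0ms=0b +218.38ms=4/7b
2) 218.38ms=4/7b +218.38ms=4/7b
3) 436.761ms=8/7b +218.38ms=4/7b
4) 655.141ms=12/7b +218.38ms=4/7b
5) 873.521ms=16/7b +109.19ms=2/7b
6) 982.712ms=18/7b +109.19ms=2/7b
7) 1091.902ms=20/7b +436.761ms=8/7b
Σ=4b of 4 (157bpm 4/4) — PASS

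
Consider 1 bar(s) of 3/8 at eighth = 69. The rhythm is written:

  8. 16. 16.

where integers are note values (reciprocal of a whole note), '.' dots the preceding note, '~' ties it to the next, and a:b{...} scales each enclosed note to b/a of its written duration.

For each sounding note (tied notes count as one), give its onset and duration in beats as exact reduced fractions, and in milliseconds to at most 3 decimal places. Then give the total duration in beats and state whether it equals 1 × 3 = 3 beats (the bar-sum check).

1) 0.0ms=0b +1304.348ms=3/2b
2) 1304.348ms=3/2b +652.174ms=3/4b
3) 1956.522ms=9/4b +652.174ms=3/4b
Σ=3b of 3 (69bpm 3/8) — PASS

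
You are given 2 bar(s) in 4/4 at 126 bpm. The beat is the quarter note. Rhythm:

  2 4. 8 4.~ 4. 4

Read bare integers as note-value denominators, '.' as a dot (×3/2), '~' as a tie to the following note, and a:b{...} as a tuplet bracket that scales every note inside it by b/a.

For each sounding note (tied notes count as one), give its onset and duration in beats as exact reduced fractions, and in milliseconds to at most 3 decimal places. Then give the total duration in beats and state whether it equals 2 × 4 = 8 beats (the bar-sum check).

1) 0.0ms=0b +952.381ms=2b
2) 952.381ms=2b +714.286ms=3/2b
3) 1666.667ms=7/2b +238.095ms=1/2b
4) 1904.762ms=4b +1428.571ms=3b
5) 3333.333ms=7b +476.19ms=1b
Σ=8b of 8 (126bpm 4/4) — PASS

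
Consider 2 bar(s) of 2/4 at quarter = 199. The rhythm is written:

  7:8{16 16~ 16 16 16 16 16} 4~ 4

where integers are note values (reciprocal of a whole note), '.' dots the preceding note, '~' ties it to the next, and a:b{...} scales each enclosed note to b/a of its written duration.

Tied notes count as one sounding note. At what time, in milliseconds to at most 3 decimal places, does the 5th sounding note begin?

1. 0.0ms @ 0 + 86.145ms (2/7)
2. 86.145ms @ 2/7 + 172.29ms (4/7)
3. 258.435ms @ 6/7 + 86.145ms (2/7)
4. 344.58ms @ 8/7 + 86.145ms (2/7)
5. 430.725ms @ 10/7 + 86.145ms (2/7)
6. 516.87ms @ 12/7 + 86.145ms (2/7)
7. 603.015ms @ 2 + 603.015ms (2)

note 5 onset = 10/7b = 430.725ms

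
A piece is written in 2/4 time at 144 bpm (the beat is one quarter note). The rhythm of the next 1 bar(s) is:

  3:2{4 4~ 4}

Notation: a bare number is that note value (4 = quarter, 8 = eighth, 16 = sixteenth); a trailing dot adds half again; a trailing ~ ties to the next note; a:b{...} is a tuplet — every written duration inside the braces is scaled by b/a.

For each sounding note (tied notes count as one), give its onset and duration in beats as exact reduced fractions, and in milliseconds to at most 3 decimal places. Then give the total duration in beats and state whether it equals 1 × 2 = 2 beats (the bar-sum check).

1) 0.0ms=0b +277.778ms=2/3b
2) 277.778ms=2/3b +555.556ms=4/3b
Σ=2b of 2 (144bpm 2/4) — PASS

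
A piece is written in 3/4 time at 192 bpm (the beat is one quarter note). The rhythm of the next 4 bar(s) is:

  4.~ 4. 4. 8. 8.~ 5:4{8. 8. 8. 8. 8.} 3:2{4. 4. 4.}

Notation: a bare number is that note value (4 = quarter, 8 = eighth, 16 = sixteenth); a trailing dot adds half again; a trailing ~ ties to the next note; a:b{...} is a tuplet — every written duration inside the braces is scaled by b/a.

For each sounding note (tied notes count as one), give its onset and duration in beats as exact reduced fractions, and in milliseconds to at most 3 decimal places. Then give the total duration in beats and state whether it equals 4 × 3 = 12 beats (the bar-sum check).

1) 0.0ms=0b +937.5ms=3b
2) 937.5ms=3b +468.75ms=3/2b
3) 1406.25ms=9/2b +234.375ms=3/4b
4) 1640.625ms=21/4b +421.875ms=27/20b
5) 2062.5ms=33/5b +187.5ms=3/5b
6) 2250.0ms=36/5b +187.5ms=3/5b
7) 2437.5ms=39/5b +187.5ms=3/5b
8) 2625.0ms=42/5b +187.5ms=3/5b
9) 2812.5ms=9b +312.5ms=1b
10) 3125.0ms=10b +312.5ms=1b
11) 3437.5ms=11b +312.5ms=1b
Σ=12b of 12 (192bpm 3/4) — PASS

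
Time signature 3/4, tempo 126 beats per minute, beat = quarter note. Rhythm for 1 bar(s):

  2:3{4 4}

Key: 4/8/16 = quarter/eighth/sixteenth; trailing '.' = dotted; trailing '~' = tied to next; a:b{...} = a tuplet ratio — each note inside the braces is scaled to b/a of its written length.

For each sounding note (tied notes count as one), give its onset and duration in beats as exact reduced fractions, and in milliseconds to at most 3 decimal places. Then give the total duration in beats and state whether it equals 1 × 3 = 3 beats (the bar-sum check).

1) 0.0ms=0b +714.286ms=3/2b
2) 714.286ms=3/2b +714.286ms=3/2b
Σ=3b of 3 (126bpm 3/4) — PASS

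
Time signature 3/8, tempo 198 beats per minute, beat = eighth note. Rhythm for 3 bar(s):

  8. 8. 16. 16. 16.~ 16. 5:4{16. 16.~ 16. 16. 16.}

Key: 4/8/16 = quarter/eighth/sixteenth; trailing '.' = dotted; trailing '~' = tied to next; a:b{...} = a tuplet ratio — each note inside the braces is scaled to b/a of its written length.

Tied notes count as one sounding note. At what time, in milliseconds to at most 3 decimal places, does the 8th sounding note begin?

1. 0.0ms @ 0 + 454.545ms (3/2)
2. 454.545ms @ 3/2 + 454.545ms (3/2)
3. 909.091ms @ 3 + 227.273ms (3/4)
4. 1136.364ms @ 15/4 + 227.273ms (3/4)
5. 1363.636ms @ 9/2 + 454.545ms (3/2)
6. 1818.182ms @ 6 + 181.818ms (3/5)
7. 2000.0ms @ 33/5 + 363.636ms (6/5)
8. 2363.636ms @ 39/5 + 181.818ms (3/5)
9. 2545.455ms @ 42/5 + 181.818ms (3/5)

note 8 onset = 39/5b = 2363.636ms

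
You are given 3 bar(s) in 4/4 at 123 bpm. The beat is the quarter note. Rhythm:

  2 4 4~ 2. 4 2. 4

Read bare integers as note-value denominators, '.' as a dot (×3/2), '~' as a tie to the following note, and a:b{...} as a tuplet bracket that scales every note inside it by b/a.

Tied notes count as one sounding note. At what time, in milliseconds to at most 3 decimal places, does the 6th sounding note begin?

1. 0.0ms @ 0 + 975.61ms (2)
2. 975.61ms @ 2 + 487.805ms (1)
3. 1463.415ms @ 3 + 1951.22ms (4)
4. 3414.634ms @ 7 + 487.805ms (1)
5. 3902.439ms @ 8 + 1463.415ms (3)
6. 5365.854ms @ 11 + 487.805ms (1)

note 6 onset = 11b = 5365.854ms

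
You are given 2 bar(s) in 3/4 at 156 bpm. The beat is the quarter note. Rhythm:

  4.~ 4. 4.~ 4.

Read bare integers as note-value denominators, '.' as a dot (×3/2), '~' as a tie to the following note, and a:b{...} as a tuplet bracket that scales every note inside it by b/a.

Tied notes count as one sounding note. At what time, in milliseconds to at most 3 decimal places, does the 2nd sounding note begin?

1. 0.0ms @ 0 + 1153.846ms (3)
2. 1153.846ms @ 3 + 1153.846ms (3)

note 2 onset = 3b = 1153.846ms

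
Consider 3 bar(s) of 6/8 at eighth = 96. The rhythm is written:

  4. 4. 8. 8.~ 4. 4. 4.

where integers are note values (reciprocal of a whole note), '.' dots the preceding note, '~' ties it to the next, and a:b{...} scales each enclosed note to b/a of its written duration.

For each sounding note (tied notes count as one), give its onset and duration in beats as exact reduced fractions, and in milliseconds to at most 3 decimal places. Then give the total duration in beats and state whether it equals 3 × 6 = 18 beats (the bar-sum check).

1) 0.0ms=0b +1875.0ms=3b
2) 1875.0ms=3b +1875.0ms=3b
3) 3750.0ms=6b +937.5ms=3/2b
4) 4687.5ms=15/2b +2812.5ms=9/2b
5) 7500.0ms=12b +1875.0ms=3b
6) 9375.0ms=15b +1875.0ms=3b
Σ=18b of 18 (96bpm 6/8) — PASS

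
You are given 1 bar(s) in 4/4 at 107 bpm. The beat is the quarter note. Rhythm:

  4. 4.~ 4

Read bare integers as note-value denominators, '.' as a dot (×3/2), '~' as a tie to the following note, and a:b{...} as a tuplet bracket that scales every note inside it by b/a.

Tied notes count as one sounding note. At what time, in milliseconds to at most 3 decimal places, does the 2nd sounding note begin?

note 2 onset = 3/2b = 841.121ms

1. 0.0ms @ 0 + 841.121ms (3/2)
2. 841.121ms @ 3/2 + 1401.869ms (5/2)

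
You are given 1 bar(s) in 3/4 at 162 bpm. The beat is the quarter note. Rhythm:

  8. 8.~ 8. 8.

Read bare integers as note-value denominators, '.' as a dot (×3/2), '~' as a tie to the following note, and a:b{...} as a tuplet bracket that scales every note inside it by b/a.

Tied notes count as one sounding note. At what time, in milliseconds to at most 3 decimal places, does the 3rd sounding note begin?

1. 0.0ms @ 0 + 277.778ms (3/4)
2. 277.778ms @ 3/4 + 555.556ms (3/2)
3. 833.333ms @ 9/4 + 277.778ms (3/4)

note 3 onset = 9/4b = 833.333ms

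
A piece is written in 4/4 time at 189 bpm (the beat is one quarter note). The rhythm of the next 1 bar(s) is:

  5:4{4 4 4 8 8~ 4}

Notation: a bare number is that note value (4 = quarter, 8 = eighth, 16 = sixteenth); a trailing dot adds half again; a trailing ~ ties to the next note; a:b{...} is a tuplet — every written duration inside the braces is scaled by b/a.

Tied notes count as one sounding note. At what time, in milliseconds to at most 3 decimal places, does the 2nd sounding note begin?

1. 0.0ms @ 0 + 253.968ms (4/5)
2. 253.968ms @ 4/5 + 253.968ms (4/5)
3. 507.937ms @ 8/5 + 253.968ms (4/5)
4. 761.905ms @ 12/5 + 126.984ms (2/5)
5. 888.889ms @ 14/5 + 380.952ms (6/5)

note 2 onset = 4/5b = 253.968ms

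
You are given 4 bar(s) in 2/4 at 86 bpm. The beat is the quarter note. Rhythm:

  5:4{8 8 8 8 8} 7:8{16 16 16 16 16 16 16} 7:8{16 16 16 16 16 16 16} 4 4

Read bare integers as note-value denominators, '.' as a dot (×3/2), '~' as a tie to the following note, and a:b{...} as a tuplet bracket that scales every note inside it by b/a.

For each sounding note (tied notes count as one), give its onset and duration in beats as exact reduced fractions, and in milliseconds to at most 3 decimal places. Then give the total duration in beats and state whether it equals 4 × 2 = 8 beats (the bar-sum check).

1) 0.0ms=0b +279.07ms=2/5b
2) 279.07ms=2/5b +279.07ms=2/5b
3) 558.14ms=4/5b +279.07ms=2/5b
4) 837.209ms=6/5b +279.07ms=2/5b
5) 1116.279ms=8/5b +279.07ms=2/5b
6) 1395.349ms=2b +199.336ms=2/7b
7) 1594.684ms=16/7b +199.336ms=2/7b
8) 1794.02ms=18/7b +199.336ms=2/7b
9) 1993.355ms=20/7b +199.336ms=2/7b
10) 2192.691ms=22/7b +199.336ms=2/7b
11) 2392.027ms=24/7b +199.336ms=2/7b
12) 2591.362ms=26/7b +199.336ms=2/7b
13) 2790.698ms=4b +199.336ms=2/7b
14) 2990.033ms=30/7b +199.336ms=2/7b
15) 3189.369ms=32/7b +199.336ms=2/7b
16) 3388.704ms=34/7b +199.336ms=2/7b
17) 3588.04ms=36/7b +199.336ms=2/7b
18) 3787.375ms=38/7b +199.336ms=2/7b
19) 3986.711ms=40/7b +199.336ms=2/7b
20) 4186.047ms=6b +697.674ms=1b
21) 4883.721ms=7b +697.674ms=1b
Σ=8b of 8 (86bpm 2/4) — PASS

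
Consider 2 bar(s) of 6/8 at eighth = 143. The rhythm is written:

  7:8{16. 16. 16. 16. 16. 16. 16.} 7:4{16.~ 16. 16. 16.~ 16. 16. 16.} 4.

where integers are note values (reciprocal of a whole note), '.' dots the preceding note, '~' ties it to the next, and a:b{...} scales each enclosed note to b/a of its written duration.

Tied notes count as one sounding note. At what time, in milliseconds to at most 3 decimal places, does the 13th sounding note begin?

1. 0.0ms @ 0 + 359.64ms (6/7)
2. 359.64ms @ 6/7 + 359.64ms (6/7)
3. 719.281ms @ 12/7 + 359.64ms (6/7)
4. 1078.921ms @ 18/7 + 359.64ms (6/7)
5. 1438.561ms @ 24/7 + 359.64ms (6/7)
6. 1798.202ms @ 30/7 + 359.64ms (6/7)
7. 2157.842ms @ 36/7 + 359.64ms (6/7)
8. 2517.483ms @ 6 + 359.64ms (6/7)
9. 2877.123ms @ 48/7 + 179.82ms (3/7)
10. 3056.943ms @ 51/7 + 359.64ms (6/7)
11. 3416.583ms @ 57/7 + 179.82ms (3/7)
12. 3596.404ms @ 60/7 + 179.82ms (3/7)
13. 3776.224ms @ 9 + 1258.741ms (3)

note 13 onset = 9b = 3776.224ms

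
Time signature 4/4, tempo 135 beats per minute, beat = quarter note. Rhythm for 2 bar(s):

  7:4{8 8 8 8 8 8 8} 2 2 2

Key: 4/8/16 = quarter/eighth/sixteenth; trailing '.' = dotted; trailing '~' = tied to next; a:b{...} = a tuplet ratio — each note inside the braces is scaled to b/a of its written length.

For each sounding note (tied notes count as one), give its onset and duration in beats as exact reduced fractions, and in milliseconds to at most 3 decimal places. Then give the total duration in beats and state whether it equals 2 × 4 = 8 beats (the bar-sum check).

1) 0.0ms=0b +126.984ms=2/7b
2) 126.984ms=2/7b +126.984ms=2/7b
3) 253.968ms=4/7b +126.984ms=2/7b
4) 380.952ms=6/7b +126.984ms=2/7b
5) 507.937ms=8/7b +126.984ms=2/7b
6) 634.921ms=10/7b +126.984ms=2/7b
7) 761.905ms=12/7b +126.984ms=2/7b
8) 888.889ms=2b +888.889ms=2b
9) 1777.778ms=4b +888.889ms=2b
10) 2666.667ms=6b +888.889ms=2b
Σ=8b of 8 (135bpm 4/4) — PASS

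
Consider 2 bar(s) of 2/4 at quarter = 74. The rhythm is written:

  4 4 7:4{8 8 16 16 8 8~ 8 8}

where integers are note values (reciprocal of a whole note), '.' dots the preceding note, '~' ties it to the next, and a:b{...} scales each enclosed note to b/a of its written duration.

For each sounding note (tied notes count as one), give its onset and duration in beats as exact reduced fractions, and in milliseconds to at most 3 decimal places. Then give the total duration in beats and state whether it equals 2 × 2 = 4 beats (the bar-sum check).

1) 0.0ms=0b +810.811ms=1b
2) 810.811ms=1b +810.811ms=1b
3) 1621.622ms=2b +231.66ms=2/7b
4) 1853.282ms=16/7b +231.66ms=2/7b
5) 2084.942ms=18/7b +115.83ms=1/7b
6) 2200.772ms=19/7b +115.83ms=1/7b
7) 2316.602ms=20/7b +231.66ms=2/7b
8) 2548.263ms=22/7b +463.32ms=4/7b
9) 3011.583ms=26/7b +231.66ms=2/7b
Σ=4b of 4 (74bpm 2/4) — PASS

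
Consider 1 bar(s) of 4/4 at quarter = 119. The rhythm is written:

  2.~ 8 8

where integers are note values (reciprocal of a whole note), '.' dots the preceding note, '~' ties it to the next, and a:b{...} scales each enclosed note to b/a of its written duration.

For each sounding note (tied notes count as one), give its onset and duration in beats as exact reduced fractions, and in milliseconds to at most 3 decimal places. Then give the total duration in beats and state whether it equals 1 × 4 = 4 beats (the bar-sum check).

1) 0.0ms=0b +1764.706ms=7/2b
2) 1764.706ms=7/2b +252.101ms=1/2b
Σ=4b of 4 (119bpm 4/4) — PASS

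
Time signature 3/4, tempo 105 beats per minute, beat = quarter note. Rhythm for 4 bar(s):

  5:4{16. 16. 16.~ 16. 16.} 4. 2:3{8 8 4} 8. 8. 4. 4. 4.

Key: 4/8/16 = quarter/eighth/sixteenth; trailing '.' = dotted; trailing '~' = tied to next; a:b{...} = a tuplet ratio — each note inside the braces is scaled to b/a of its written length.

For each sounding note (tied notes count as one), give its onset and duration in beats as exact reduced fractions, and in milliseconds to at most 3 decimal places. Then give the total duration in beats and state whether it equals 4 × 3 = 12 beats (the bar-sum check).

1) 0.0ms=0b +171.429ms=3/10b
2) 171.429ms=3/10b +171.429ms=3/10b
3) 342.857ms=3/5b +342.857ms=3/5b
4) 685.714ms=6/5b +171.429ms=3/10b
5) 857.143ms=3/2b +857.143ms=3/2b
6) 1714.286ms=3b +428.571ms=3/4b
7) 2142.857ms=15/4b +428.571ms=3/4b
8) 2571.429ms=9/2b +857.143ms=3/2b
9) 3428.571ms=6b +428.571ms=3/4b
10) 3857.143ms=27/4b +428.571ms=3/4b
11) 4285.714ms=15/2b +857.143ms=3/2b
12) 5142.857ms=9b +857.143ms=3/2b
13) 6000.0ms=21/2b +857.143ms=3/2b
Σ=12b of 12 (105bpm 3/4) — PASS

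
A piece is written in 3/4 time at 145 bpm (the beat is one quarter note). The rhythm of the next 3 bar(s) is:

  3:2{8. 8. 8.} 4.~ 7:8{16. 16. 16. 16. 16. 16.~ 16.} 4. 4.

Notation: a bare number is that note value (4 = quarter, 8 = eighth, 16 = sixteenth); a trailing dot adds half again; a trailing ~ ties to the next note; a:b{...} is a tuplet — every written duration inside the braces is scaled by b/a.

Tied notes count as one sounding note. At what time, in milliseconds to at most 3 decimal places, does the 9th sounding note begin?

note 9 onset = 36/7b = 2128.079ms

1. 0.0ms @ 0 + 206.897ms (1/2)
2. 206.897ms @ 1/2 + 206.897ms (1/2)
3. 413.793ms @ 1 + 206.897ms (1/2)
4. 620.69ms @ 3/2 + 798.03ms (27/14)
5. 1418.719ms @ 24/7 + 177.34ms (3/7)
6. 1596.059ms @ 27/7 + 177.34ms (3/7)
7. 1773.399ms @ 30/7 + 177.34ms (3/7)
8. 1950.739ms @ 33/7 + 177.34ms (3/7)
9. 2128.079ms @ 36/7 + 354.68ms (6/7)
10. 2482.759ms @ 6 + 620.69ms (3/2)
11. 3103.448ms @ 15/2 + 620.69ms (3/2)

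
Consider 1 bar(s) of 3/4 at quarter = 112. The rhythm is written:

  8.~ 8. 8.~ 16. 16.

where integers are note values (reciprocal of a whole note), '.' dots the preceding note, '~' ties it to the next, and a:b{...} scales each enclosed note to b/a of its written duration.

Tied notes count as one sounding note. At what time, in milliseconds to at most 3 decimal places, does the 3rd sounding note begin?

note 3 onset = 21/8b = 1406.25ms

1. 0.0ms @ 0 + 803.571ms (3/2)
2. 803.571ms @ 3/2 + 602.679ms (9/8)
3. 1406.25ms @ 21/8 + 200.893ms (3/8)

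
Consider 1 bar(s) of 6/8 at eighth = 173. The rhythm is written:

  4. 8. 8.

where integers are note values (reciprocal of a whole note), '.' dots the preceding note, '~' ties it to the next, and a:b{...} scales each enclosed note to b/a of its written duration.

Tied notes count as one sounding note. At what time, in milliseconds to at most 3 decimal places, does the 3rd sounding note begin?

note 3 onset = 9/2b = 1560.694ms

1. 0.0ms @ 0 + 1040.462ms (3)
2. 1040.462ms @ 3 + 520.231ms (3/2)
3. 1560.694ms @ 9/2 + 520.231ms (3/2)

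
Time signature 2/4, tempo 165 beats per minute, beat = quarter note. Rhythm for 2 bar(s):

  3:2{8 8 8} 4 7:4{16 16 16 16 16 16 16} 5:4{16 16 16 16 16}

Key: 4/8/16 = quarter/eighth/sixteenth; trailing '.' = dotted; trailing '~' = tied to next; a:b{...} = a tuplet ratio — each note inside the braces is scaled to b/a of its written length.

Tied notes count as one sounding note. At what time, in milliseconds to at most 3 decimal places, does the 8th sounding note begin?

1. 0.0ms @ 0 + 121.212ms (1/3)
2. 121.212ms @ 1/3 + 121.212ms (1/3)
3. 242.424ms @ 2/3 + 121.212ms (1/3)
4. 363.636ms @ 1 + 363.636ms (1)
5. 727.273ms @ 2 + 51.948ms (1/7)
6. 779.221ms @ 15/7 + 51.948ms (1/7)
7. 831.169ms @ 16/7 + 51.948ms (1/7)
8. 883.117ms @ 17/7 + 51.948ms (1/7)
9. 935.065ms @ 18/7 + 51.948ms (1/7)
10. 987.013ms @ 19/7 + 51.948ms (1/7)
11. 1038.961ms @ 20/7 + 51.948ms (1/7)
12. 1090.909ms @ 3 + 72.727ms (1/5)
13. 1163.636ms @ 16/5 + 72.727ms (1/5)
14. 1236.364ms @ 17/5 + 72.727ms (1/5)
15. 1309.091ms @ 18/5 + 72.727ms (1/5)
16. 1381.818ms @ 19/5 + 72.727ms (1/5)

note 8 onset = 17/7b = 883.117ms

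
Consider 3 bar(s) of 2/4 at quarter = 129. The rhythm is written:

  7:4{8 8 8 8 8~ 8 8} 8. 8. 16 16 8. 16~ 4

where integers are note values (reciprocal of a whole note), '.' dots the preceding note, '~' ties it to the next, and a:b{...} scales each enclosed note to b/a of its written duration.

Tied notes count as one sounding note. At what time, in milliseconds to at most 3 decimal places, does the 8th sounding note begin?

note 8 onset = 11/4b = 1279.07ms

1. 0.0ms @ 0 + 132.89ms (2/7)
2. 132.89ms @ 2/7 + 132.89ms (2/7)
3. 265.781ms @ 4/7 + 132.89ms (2/7)
4. 398.671ms @ 6/7 + 132.89ms (2/7)
5. 531.561ms @ 8/7 + 265.781ms (4/7)
6. 797.342ms @ 12/7 + 132.89ms (2/7)
7. 930.233ms @ 2 + 348.837ms (3/4)
8. 1279.07ms @ 11/4 + 348.837ms (3/4)
9. 1627.907ms @ 7/2 + 116.279ms (1/4)
10. 1744.186ms @ 15/4 + 116.279ms (1/4)
11. 1860.465ms @ 4 + 348.837ms (3/4)
12. 2209.302ms @ 19/4 + 581.395ms (5/4)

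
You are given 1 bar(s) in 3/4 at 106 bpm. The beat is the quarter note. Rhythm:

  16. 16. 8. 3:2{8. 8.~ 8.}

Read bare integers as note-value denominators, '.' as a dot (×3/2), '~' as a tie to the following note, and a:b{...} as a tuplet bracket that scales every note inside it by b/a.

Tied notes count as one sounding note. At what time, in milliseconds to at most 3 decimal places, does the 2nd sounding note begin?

1. 0.0ms @ 0 + 212.264ms (3/8)
2. 212.264ms @ 3/8 + 212.264ms (3/8)
3. 424.528ms @ 3/4 + 424.528ms (3/4)
4. 849.057ms @ 3/2 + 283.019ms (1/2)
5. 1132.075ms @ 2 + 566.038ms (1)

note 2 onset = 3/8b = 212.264ms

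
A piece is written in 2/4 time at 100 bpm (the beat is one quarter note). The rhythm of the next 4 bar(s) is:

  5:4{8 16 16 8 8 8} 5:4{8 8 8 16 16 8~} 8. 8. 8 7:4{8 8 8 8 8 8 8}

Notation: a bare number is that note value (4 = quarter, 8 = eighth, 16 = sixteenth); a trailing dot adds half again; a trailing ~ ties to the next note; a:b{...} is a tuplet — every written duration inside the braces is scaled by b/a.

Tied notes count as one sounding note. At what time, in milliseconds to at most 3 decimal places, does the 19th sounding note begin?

1. 0.0ms @ 0 + 240.0ms (2/5)
2. 240.0ms @ 2/5 + 120.0ms (1/5)
3. 360.0ms @ 3/5 + 120.0ms (1/5)
4. 480.0ms @ 4/5 + 240.0ms (2/5)
5. 720.0ms @ 6/5 + 240.0ms (2/5)
6. 960.0ms @ 8/5 + 240.0ms (2/5)
7. 1200.0ms @ 2 + 240.0ms (2/5)
8. 1440.0ms @ 12/5 + 240.0ms (2/5)
9. 1680.0ms @ 14/5 + 240.0ms (2/5)
10. 1920.0ms @ 16/5 + 120.0ms (1/5)
11. 2040.0ms @ 17/5 + 120.0ms (1/5)
12. 2160.0ms @ 18/5 + 690.0ms (23/20)
13. 2850.0ms @ 19/4 + 450.0ms (3/4)
14. 3300.0ms @ 11/2 + 300.0ms (1/2)
15. 3600.0ms @ 6 + 171.429ms (2/7)
16. 3771.429ms @ 44/7 + 171.429ms (2/7)
17. 3942.857ms @ 46/7 + 171.429ms (2/7)
18. 4114.286ms @ 48/7 + 171.429ms (2/7)
19. 4285.714ms @ 50/7 + 171.429ms (2/7)
20. 4457.143ms @ 52/7 + 171.429ms (2/7)
21. 4628.571ms @ 54/7 + 171.429ms (2/7)

note 19 onset = 50/7b = 4285.714ms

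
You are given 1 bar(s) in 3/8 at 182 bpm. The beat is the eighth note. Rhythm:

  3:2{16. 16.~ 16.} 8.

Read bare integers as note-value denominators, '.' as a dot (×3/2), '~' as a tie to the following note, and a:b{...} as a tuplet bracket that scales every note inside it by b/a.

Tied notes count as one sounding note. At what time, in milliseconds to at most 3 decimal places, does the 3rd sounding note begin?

note 3 onset = 3/2b = 494.505ms

1. 0.0ms @ 0 + 164.835ms (1/2)
2. 164.835ms @ 1/2 + 329.67ms (1)
3. 494.505ms @ 3/2 + 494.505ms (3/2)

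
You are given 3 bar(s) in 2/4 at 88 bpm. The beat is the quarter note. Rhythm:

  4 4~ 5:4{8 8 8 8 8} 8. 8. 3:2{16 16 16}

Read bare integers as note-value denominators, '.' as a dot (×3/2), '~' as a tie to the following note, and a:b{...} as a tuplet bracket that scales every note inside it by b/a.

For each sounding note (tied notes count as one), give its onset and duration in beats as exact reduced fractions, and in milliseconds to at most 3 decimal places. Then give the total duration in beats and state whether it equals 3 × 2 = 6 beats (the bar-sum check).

1) 0.0ms=0b +681.818ms=1b
2) 681.818ms=1b +954.545ms=7/5b
3) 1636.364ms=12/5b +272.727ms=2/5b
4) 1909.091ms=14/5b +272.727ms=2/5b
5) 2181.818ms=16/5b +272.727ms=2/5b
6) 2454.545ms=18/5b +272.727ms=2/5b
7) 2727.273ms=4b +511.364ms=3/4b
8) 3238.636ms=19/4b +511.364ms=3/4b
9) 3750.0ms=11/2b +113.636ms=1/6b
10) 3863.636ms=17/3b +113.636ms=1/6b
11) 3977.273ms=35/6b +113.636ms=1/6b
Σ=6b of 6 (88bpm 2/4) — PASS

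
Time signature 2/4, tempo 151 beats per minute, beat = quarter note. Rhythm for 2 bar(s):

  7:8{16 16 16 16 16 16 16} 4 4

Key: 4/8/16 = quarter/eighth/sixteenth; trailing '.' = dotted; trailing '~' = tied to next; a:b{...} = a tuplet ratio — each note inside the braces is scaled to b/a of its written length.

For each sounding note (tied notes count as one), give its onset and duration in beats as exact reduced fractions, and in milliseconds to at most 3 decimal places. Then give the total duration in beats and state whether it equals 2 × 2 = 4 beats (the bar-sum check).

1) 0.0ms=0b +113.529ms=2/7b
2) 113.529ms=2/7b +113.529ms=2/7b
3) 227.058ms=4/7b +113.529ms=2/7b
4) 340.587ms=6/7b +113.529ms=2/7b
5) 454.115ms=8/7b +113.529ms=2/7b
6) 567.644ms=10/7b +113.529ms=2/7b
7) 681.173ms=12/7b +113.529ms=2/7b
8) 794.702ms=2b +397.351ms=1b
9) 1192.053ms=3b +397.351ms=1b
Σ=4b of 4 (151bpm 2/4) — PASS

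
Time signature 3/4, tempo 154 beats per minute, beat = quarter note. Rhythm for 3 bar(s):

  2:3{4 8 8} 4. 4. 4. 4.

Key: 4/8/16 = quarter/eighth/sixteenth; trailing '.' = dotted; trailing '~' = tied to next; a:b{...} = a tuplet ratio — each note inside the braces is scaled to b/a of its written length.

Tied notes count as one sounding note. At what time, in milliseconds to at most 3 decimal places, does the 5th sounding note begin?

note 5 onset = 9/2b = 1753.247ms

1. 0.0ms @ 0 + 584.416ms (3/2)
2. 584.416ms @ 3/2 + 292.208ms (3/4)
3. 876.623ms @ 9/4 + 292.208ms (3/4)
4. 1168.831ms @ 3 + 584.416ms (3/2)
5. 1753.247ms @ 9/2 + 584.416ms (3/2)
6. 2337.662ms @ 6 + 584.416ms (3/2)
7. 2922.078ms @ 15/2 + 584.416ms (3/2)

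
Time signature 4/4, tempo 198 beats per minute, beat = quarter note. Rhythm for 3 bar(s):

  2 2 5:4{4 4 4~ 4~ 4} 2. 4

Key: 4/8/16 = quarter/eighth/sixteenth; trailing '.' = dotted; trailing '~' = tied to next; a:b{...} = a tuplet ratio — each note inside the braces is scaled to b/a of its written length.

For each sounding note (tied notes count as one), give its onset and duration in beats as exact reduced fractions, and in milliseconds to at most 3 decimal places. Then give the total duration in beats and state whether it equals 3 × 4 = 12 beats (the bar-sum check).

1) 0.0ms=0b +606.061ms=2b
2) 606.061ms=2b +606.061ms=2b
3) 1212.121ms=4b +242.424ms=4/5b
4) 1454.545ms=24/5b +242.424ms=4/5b
5) 1696.97ms=28/5b +727.273ms=12/5b
6) 2424.242ms=8b +909.091ms=3b
7) 3333.333ms=11b +303.03ms=1b
Σ=12b of 12 (198bpm 4/4) — PASS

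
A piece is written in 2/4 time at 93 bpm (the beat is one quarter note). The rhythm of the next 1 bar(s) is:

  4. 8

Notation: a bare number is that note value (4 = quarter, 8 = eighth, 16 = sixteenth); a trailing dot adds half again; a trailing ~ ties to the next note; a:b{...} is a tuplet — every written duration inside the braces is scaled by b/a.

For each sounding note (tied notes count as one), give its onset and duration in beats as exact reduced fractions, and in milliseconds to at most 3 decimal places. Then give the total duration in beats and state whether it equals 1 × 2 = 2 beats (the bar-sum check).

1) 0.0ms=0b +967.742ms=3/2b
2) 967.742ms=3/2b +322.581ms=1/2b
Σ=2b of 2 (93bpm 2/4) — PASS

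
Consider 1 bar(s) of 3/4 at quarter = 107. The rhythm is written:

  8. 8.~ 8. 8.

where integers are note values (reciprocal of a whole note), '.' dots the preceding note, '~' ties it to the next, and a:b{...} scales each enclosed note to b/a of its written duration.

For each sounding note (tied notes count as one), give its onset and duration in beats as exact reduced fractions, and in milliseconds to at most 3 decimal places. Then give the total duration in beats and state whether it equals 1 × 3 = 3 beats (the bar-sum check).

1) 0.0ms=0b +420.561ms=3/4b
2) 420.561ms=3/4b +841.121ms=3/2b
3) 1261.682ms=9/4b +420.561ms=3/4b
Σ=3b of 3 (107bpm 3/4) — PASS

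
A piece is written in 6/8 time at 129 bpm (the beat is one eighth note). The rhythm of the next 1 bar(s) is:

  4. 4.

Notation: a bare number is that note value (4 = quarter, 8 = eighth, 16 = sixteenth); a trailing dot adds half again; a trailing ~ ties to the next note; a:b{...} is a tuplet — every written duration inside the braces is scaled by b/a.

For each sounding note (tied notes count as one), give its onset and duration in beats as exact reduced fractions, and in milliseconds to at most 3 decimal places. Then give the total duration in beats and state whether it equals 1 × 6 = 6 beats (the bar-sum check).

1) 0.0ms=0b +1395.349ms=3b
2) 1395.349ms=3b +1395.349ms=3b
Σ=6b of 6 (129bpm 6/8) — PASS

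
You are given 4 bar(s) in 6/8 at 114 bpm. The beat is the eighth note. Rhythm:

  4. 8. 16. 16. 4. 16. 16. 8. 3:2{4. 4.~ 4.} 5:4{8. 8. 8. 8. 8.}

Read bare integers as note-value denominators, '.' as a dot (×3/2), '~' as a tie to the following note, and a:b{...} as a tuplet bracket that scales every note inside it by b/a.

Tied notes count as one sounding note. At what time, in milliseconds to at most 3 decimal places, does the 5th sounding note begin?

1. 0.0ms @ 0 + 1578.947ms (3)
2. 1578.947ms @ 3 + 789.474ms (3/2)
3. 2368.421ms @ 9/2 + 394.737ms (3/4)
4. 2763.158ms @ 21/4 + 394.737ms (3/4)
5. 3157.895ms @ 6 + 1578.947ms (3)
6. 4736.842ms @ 9 + 394.737ms (3/4)
7. 5131.579ms @ 39/4 + 394.737ms (3/4)
8. 5526.316ms @ 21/2 + 789.474ms (3/2)
9. 6315.789ms @ 12 + 1052.632ms (2)
10. 7368.421ms @ 14 + 2105.263ms (4)
11. 9473.684ms @ 18 + 631.579ms (6/5)
12. 10105.263ms @ 96/5 + 631.579ms (6/5)
13. 10736.842ms @ 102/5 + 631.579ms (6/5)
14. 11368.421ms @ 108/5 + 631.579ms (6/5)
15. 12000.0ms @ 114/5 + 631.579ms (6/5)

note 5 onset = 6b = 3157.895ms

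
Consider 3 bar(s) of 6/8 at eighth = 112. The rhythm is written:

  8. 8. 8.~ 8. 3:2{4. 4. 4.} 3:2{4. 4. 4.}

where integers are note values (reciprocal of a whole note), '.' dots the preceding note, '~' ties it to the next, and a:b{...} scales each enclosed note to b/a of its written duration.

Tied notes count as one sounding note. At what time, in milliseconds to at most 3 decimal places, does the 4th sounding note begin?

1. 0.0ms @ 0 + 803.571ms (3/2)
2. 803.571ms @ 3/2 + 803.571ms (3/2)
3. 1607.143ms @ 3 + 1607.143ms (3)
4. 3214.286ms @ 6 + 1071.429ms (2)
5. 4285.714ms @ 8 + 1071.429ms (2)
6. 5357.143ms @ 10 + 1071.429ms (2)
7. 6428.571ms @ 12 + 1071.429ms (2)
8. 7500.0ms @ 14 + 1071.429ms (2)
9. 8571.429ms @ 16 + 1071.429ms (2)

note 4 onset = 6b = 3214.286ms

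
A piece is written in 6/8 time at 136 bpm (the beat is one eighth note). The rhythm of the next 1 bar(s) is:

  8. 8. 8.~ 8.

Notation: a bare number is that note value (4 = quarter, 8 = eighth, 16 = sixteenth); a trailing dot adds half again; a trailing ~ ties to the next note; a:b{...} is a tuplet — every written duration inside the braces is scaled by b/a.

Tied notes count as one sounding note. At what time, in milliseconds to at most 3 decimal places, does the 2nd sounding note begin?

1. 0.0ms @ 0 + 661.765ms (3/2)
2. 661.765ms @ 3/2 + 661.765ms (3/2)
3. 1323.529ms @ 3 + 1323.529ms (3)

note 2 onset = 3/2b = 661.765ms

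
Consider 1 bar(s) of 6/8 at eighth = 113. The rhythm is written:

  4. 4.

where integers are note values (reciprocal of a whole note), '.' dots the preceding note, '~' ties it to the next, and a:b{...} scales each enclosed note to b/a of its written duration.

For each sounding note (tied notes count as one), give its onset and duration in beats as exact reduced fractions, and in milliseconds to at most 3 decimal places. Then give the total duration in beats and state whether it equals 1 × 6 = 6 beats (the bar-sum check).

1) 0.0ms=0b +1592.92ms=3b
2) 1592.92ms=3b +1592.92ms=3b
Σ=6b of 6 (113bpm 6/8) — PASS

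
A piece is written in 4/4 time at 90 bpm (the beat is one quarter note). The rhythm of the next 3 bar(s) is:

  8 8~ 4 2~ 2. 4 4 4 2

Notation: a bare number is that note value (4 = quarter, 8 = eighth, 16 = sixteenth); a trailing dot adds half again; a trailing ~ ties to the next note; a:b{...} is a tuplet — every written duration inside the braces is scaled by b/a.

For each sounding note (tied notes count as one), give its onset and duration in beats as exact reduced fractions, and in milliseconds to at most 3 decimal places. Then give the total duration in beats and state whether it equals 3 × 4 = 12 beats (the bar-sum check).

1) 0.0ms=0b +333.333ms=1/2b
2) 333.333ms=1/2b +1000.0ms=3/2b
3) 1333.333ms=2b +3333.333ms=5b
4) 4666.667ms=7b +666.667ms=1b
5) 5333.333ms=8b +666.667ms=1b
6) 6000.0ms=9b +666.667ms=1b
7) 6666.667ms=10b +1333.333ms=2b
Σ=12b of 12 (90bpm 4/4) — PASS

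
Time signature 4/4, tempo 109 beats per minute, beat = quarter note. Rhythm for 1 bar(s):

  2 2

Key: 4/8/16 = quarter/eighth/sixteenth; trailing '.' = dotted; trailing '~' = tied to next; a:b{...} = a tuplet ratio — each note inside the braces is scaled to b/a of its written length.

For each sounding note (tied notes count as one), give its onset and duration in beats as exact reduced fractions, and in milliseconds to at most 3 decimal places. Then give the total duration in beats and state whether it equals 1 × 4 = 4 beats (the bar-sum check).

1) 0.0ms=0b +1100.917ms=2b
2) 1100.917ms=2b +1100.917ms=2b
Σ=4b of 4 (109bpm 4/4) — PASS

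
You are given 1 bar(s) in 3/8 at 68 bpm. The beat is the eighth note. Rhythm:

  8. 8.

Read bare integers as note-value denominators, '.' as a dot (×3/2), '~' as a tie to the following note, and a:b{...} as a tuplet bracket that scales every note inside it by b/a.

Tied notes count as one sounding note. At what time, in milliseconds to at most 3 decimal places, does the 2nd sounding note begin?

1. 0.0ms @ 0 + 1323.529ms (3/2)
2. 1323.529ms @ 3/2 + 1323.529ms (3/2)

note 2 onset = 3/2b = 1323.529ms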